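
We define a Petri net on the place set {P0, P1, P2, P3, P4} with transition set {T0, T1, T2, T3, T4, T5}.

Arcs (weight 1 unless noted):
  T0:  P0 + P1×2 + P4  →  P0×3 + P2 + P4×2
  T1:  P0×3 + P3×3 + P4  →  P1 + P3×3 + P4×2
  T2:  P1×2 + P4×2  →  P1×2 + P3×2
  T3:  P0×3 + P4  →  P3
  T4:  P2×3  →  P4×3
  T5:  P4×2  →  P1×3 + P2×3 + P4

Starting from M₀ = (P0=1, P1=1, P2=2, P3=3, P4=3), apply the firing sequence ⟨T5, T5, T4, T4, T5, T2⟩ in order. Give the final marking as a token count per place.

step 1: fire T5:  (P0=1, P1=1, P2=2, P3=3, P4=3) → (P0=1, P1=4, P2=5, P3=3, P4=2)
step 2: fire T5:  (P0=1, P1=4, P2=5, P3=3, P4=2) → (P0=1, P1=7, P2=8, P3=3, P4=1)
step 3: fire T4:  (P0=1, P1=7, P2=8, P3=3, P4=1) → (P0=1, P1=7, P2=5, P3=3, P4=4)
step 4: fire T4:  (P0=1, P1=7, P2=5, P3=3, P4=4) → (P0=1, P1=7, P2=2, P3=3, P4=7)
step 5: fire T5:  (P0=1, P1=7, P2=2, P3=3, P4=7) → (P0=1, P1=10, P2=5, P3=3, P4=6)
step 6: fire T2:  (P0=1, P1=10, P2=5, P3=3, P4=6) → (P0=1, P1=10, P2=5, P3=5, P4=4)

(P0=1, P1=10, P2=5, P3=5, P4=4)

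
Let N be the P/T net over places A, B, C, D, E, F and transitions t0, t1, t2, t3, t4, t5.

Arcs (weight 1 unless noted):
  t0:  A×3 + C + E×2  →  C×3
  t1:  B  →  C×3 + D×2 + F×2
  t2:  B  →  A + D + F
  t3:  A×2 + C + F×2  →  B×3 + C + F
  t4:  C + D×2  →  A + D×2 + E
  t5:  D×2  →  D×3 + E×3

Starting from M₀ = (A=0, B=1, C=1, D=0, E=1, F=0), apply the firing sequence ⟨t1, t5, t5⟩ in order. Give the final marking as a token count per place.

step 1: fire t1:  (A=0, B=1, C=1, D=0, E=1, F=0) → (A=0, B=0, C=4, D=2, E=1, F=2)
step 2: fire t5:  (A=0, B=0, C=4, D=2, E=1, F=2) → (A=0, B=0, C=4, D=3, E=4, F=2)
step 3: fire t5:  (A=0, B=0, C=4, D=3, E=4, F=2) → (A=0, B=0, C=4, D=4, E=7, F=2)

(A=0, B=0, C=4, D=4, E=7, F=2)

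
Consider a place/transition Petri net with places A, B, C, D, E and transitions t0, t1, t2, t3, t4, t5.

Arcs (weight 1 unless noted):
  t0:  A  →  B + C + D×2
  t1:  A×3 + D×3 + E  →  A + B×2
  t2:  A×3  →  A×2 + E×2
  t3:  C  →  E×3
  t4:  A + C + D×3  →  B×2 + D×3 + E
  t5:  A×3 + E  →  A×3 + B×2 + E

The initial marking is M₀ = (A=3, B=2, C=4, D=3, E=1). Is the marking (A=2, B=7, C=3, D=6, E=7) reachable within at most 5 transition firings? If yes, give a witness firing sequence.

depth 0: 1 marking
depth 1: 7 markings reached so far
depth 2: 24 markings reached so far
depth 3: 59 markings reached so far
depth 4: 112 markings reached so far
depth 5: 179 markings reached so far
target is not among the 179 markings reachable within 5 steps

NO — not reachable within 5 firings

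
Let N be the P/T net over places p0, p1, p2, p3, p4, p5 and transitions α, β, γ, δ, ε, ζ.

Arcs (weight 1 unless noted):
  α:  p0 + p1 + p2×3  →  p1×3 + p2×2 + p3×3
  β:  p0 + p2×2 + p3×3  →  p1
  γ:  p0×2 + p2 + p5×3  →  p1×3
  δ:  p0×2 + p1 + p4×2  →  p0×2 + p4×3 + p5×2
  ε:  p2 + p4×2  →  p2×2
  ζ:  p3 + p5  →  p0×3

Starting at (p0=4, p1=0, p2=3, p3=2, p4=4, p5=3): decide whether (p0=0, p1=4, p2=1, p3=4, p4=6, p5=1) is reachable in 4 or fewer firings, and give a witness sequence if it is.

depth 0: 1 marking
depth 1: 4 markings reached so far
depth 2: 9 markings reached so far
depth 3: 16 markings reached so far
depth 4: 27 markings reached so far
target is not among the 27 markings reachable within 4 steps

NO — not reachable within 4 firings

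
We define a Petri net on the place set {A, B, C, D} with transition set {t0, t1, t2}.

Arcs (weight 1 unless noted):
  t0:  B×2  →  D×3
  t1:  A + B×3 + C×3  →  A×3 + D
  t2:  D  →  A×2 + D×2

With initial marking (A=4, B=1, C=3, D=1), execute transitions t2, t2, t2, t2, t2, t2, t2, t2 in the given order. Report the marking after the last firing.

step 1: fire t2:  (A=4, B=1, C=3, D=1) → (A=6, B=1, C=3, D=2)
step 2: fire t2:  (A=6, B=1, C=3, D=2) → (A=8, B=1, C=3, D=3)
step 3: fire t2:  (A=8, B=1, C=3, D=3) → (A=10, B=1, C=3, D=4)
step 4: fire t2:  (A=10, B=1, C=3, D=4) → (A=12, B=1, C=3, D=5)
step 5: fire t2:  (A=12, B=1, C=3, D=5) → (A=14, B=1, C=3, D=6)
step 6: fire t2:  (A=14, B=1, C=3, D=6) → (A=16, B=1, C=3, D=7)
step 7: fire t2:  (A=16, B=1, C=3, D=7) → (A=18, B=1, C=3, D=8)
step 8: fire t2:  (A=18, B=1, C=3, D=8) → (A=20, B=1, C=3, D=9)

(A=20, B=1, C=3, D=9)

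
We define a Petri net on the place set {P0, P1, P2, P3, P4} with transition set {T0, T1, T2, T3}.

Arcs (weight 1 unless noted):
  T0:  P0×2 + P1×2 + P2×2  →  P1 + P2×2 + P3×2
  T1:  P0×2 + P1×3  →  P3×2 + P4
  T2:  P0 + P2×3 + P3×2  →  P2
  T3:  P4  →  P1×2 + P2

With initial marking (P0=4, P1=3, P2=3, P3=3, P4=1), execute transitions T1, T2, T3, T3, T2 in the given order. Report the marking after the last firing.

(P0=0, P1=4, P2=1, P3=1, P4=0)

step 1: fire T1:  (P0=4, P1=3, P2=3, P3=3, P4=1) → (P0=2, P1=0, P2=3, P3=5, P4=2)
step 2: fire T2:  (P0=2, P1=0, P2=3, P3=5, P4=2) → (P0=1, P1=0, P2=1, P3=3, P4=2)
step 3: fire T3:  (P0=1, P1=0, P2=1, P3=3, P4=2) → (P0=1, P1=2, P2=2, P3=3, P4=1)
step 4: fire T3:  (P0=1, P1=2, P2=2, P3=3, P4=1) → (P0=1, P1=4, P2=3, P3=3, P4=0)
step 5: fire T2:  (P0=1, P1=4, P2=3, P3=3, P4=0) → (P0=0, P1=4, P2=1, P3=1, P4=0)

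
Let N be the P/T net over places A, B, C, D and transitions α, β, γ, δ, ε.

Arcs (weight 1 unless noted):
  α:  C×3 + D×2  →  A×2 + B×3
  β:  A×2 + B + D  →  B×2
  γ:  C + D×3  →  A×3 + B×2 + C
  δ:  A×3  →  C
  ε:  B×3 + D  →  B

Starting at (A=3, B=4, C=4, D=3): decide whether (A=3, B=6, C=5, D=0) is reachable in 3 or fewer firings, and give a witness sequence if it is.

step 1: fire γ:  (A=3, B=4, C=4, D=3) → (A=6, B=6, C=4, D=0)
step 2: fire δ:  (A=6, B=6, C=4, D=0) → (A=3, B=6, C=5, D=0)

YES — reachable via ⟨γ, δ⟩ (2 firings)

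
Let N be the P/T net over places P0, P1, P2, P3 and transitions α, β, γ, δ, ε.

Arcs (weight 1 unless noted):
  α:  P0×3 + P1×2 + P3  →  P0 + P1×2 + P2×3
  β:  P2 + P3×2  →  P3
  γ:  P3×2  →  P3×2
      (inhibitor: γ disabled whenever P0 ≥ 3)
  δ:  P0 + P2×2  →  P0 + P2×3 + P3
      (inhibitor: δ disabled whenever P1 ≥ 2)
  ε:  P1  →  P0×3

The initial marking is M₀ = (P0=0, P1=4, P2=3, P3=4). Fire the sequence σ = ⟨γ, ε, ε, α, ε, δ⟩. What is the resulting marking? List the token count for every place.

step 1: fire γ:  (P0=0, P1=4, P2=3, P3=4) → (P0=0, P1=4, P2=3, P3=4)
step 2: fire ε:  (P0=0, P1=4, P2=3, P3=4) → (P0=3, P1=3, P2=3, P3=4)
step 3: fire ε:  (P0=3, P1=3, P2=3, P3=4) → (P0=6, P1=2, P2=3, P3=4)
step 4: fire α:  (P0=6, P1=2, P2=3, P3=4) → (P0=4, P1=2, P2=6, P3=3)
step 5: fire ε:  (P0=4, P1=2, P2=6, P3=3) → (P0=7, P1=1, P2=6, P3=3)
step 6: fire δ:  (P0=7, P1=1, P2=6, P3=3) → (P0=7, P1=1, P2=7, P3=4)

(P0=7, P1=1, P2=7, P3=4)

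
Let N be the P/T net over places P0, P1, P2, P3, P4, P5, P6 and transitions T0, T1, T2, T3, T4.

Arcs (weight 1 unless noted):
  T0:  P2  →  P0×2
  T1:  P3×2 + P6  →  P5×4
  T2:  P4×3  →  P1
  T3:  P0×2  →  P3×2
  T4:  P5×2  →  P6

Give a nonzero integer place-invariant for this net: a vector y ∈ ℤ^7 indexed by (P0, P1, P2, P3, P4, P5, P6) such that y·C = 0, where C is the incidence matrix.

y = (P0:0, P1:3, P2:0, P3:0, P4:1, P5:0, P6:0)

Incidence matrix C (rows=places, cols=transitions):
       T0   T1   T2   T3   T4
   P0   2    0    0   -2    0
   P1   0    0    1    0    0
   P2  -1    0    0    0    0
   P3   0   -2    0    2    0
   P4   0    0   -3    0    0
   P5   0    4    0    0   -2
   P6   0   -1    0    0    1

Candidate y = [0, 3, 0, 0, 1, 0, 0]; check y·C column-wise:
  col T0: 0·2 + 3·0 + 0·-1 + 1·0 = 0
  col T1: 3·0 + 0·-2 + 1·0 + 0·4 + 0·-1 = 0
  col T2: 3·1 + 1·-3 = 0
  col T3: 0·-2 + 3·0 + 0·2 + 1·0 = 0
  col T4: 3·0 + 1·0 + 0·-2 + 0·1 = 0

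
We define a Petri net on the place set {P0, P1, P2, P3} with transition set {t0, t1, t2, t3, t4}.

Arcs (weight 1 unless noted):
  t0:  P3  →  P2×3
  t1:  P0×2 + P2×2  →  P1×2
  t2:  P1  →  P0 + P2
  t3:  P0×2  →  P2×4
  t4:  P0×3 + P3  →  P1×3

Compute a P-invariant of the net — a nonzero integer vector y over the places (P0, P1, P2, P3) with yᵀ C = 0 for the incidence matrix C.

Incidence matrix C (rows=places, cols=transitions):
       t0   t1   t2   t3   t4
   P0   0   -2    1   -2   -3
   P1   0    2   -1    0    3
   P2   3   -2    1    4    0
   P3  -1    0    0    0   -1

Candidate y = [2, 3, 1, 3]; check y·C column-wise:
  col t0: 2·0 + 3·0 + 1·3 + 3·-1 = 0
  col t1: 2·-2 + 3·2 + 1·-2 + 3·0 = 0
  col t2: 2·1 + 3·-1 + 1·1 + 3·0 = 0
  col t3: 2·-2 + 3·0 + 1·4 + 3·0 = 0
  col t4: 2·-3 + 3·3 + 1·0 + 3·-1 = 0

y = (P0:2, P1:3, P2:1, P3:3)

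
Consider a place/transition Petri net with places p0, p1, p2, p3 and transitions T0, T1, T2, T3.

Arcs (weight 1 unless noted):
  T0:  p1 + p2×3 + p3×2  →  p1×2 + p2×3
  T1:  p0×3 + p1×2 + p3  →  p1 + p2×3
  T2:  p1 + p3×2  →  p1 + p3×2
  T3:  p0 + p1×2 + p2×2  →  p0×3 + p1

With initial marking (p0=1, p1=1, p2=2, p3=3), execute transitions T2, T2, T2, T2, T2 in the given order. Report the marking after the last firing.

(p0=1, p1=1, p2=2, p3=3)

step 1: fire T2:  (p0=1, p1=1, p2=2, p3=3) → (p0=1, p1=1, p2=2, p3=3)
step 2: fire T2:  (p0=1, p1=1, p2=2, p3=3) → (p0=1, p1=1, p2=2, p3=3)
step 3: fire T2:  (p0=1, p1=1, p2=2, p3=3) → (p0=1, p1=1, p2=2, p3=3)
step 4: fire T2:  (p0=1, p1=1, p2=2, p3=3) → (p0=1, p1=1, p2=2, p3=3)
step 5: fire T2:  (p0=1, p1=1, p2=2, p3=3) → (p0=1, p1=1, p2=2, p3=3)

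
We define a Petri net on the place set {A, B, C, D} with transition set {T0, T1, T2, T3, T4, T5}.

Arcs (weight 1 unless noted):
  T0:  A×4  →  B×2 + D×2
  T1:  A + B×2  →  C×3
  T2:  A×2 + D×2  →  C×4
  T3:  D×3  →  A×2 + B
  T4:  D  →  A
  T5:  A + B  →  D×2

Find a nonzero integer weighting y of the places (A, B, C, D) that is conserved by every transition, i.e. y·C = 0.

y = (A:1, B:1, C:1, D:1)

Incidence matrix C (rows=places, cols=transitions):
       T0   T1   T2   T3   T4   T5
    A  -4   -1   -2    2    1   -1
    B   2   -2    0    1    0   -1
    C   0    3    4    0    0    0
    D   2    0   -2   -3   -1    2

Candidate y = [1, 1, 1, 1]; check y·C column-wise:
  col T0: 1·-4 + 1·2 + 1·0 + 1·2 = 0
  col T1: 1·-1 + 1·-2 + 1·3 + 1·0 = 0
  col T2: 1·-2 + 1·0 + 1·4 + 1·-2 = 0
  col T3: 1·2 + 1·1 + 1·0 + 1·-3 = 0
  col T4: 1·1 + 1·0 + 1·0 + 1·-1 = 0
  col T5: 1·-1 + 1·-1 + 1·0 + 1·2 = 0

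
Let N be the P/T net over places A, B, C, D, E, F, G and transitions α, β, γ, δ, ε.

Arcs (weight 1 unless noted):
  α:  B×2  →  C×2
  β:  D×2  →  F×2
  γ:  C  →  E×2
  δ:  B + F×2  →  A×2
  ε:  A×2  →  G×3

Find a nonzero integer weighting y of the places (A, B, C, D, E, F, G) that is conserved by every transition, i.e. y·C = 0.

Incidence matrix C (rows=places, cols=transitions):
        α    β    γ    δ    ε
    A   0    0    0    2   -2
    B  -2    0    0   -1    0
    C   2    0   -1    0    0
    D   0   -2    0    0    0
    E   0    0    2    0    0
    F   0    2    0   -2    0
    G   0    0    0    0    3

Candidate y = [0, 2, 2, -1, 1, -1, 0]; check y·C column-wise:
  col α: 2·-2 + 2·2 + -1·0 + 1·0 + -1·0 = 0
  col β: 2·0 + 2·0 + -1·-2 + 1·0 + -1·2 = 0
  col γ: 2·0 + 2·-1 + -1·0 + 1·2 + -1·0 = 0
  col δ: 0·2 + 2·-1 + 2·0 + -1·0 + 1·0 + -1·-2 = 0
  col ε: 0·-2 + 2·0 + 2·0 + -1·0 + 1·0 + -1·0 + 0·3 = 0

y = (A:0, B:2, C:2, D:-1, E:1, F:-1, G:0)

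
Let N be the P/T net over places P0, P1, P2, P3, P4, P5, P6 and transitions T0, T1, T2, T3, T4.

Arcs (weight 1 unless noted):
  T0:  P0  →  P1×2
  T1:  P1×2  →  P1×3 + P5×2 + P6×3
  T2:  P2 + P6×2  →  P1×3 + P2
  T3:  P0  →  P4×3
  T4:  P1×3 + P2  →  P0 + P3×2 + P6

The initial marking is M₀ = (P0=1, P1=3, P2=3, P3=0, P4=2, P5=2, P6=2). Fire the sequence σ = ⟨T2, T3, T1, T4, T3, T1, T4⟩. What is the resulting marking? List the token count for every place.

step 1: fire T2:  (P0=1, P1=3, P2=3, P3=0, P4=2, P5=2, P6=2) → (P0=1, P1=6, P2=3, P3=0, P4=2, P5=2, P6=0)
step 2: fire T3:  (P0=1, P1=6, P2=3, P3=0, P4=2, P5=2, P6=0) → (P0=0, P1=6, P2=3, P3=0, P4=5, P5=2, P6=0)
step 3: fire T1:  (P0=0, P1=6, P2=3, P3=0, P4=5, P5=2, P6=0) → (P0=0, P1=7, P2=3, P3=0, P4=5, P5=4, P6=3)
step 4: fire T4:  (P0=0, P1=7, P2=3, P3=0, P4=5, P5=4, P6=3) → (P0=1, P1=4, P2=2, P3=2, P4=5, P5=4, P6=4)
step 5: fire T3:  (P0=1, P1=4, P2=2, P3=2, P4=5, P5=4, P6=4) → (P0=0, P1=4, P2=2, P3=2, P4=8, P5=4, P6=4)
step 6: fire T1:  (P0=0, P1=4, P2=2, P3=2, P4=8, P5=4, P6=4) → (P0=0, P1=5, P2=2, P3=2, P4=8, P5=6, P6=7)
step 7: fire T4:  (P0=0, P1=5, P2=2, P3=2, P4=8, P5=6, P6=7) → (P0=1, P1=2, P2=1, P3=4, P4=8, P5=6, P6=8)

(P0=1, P1=2, P2=1, P3=4, P4=8, P5=6, P6=8)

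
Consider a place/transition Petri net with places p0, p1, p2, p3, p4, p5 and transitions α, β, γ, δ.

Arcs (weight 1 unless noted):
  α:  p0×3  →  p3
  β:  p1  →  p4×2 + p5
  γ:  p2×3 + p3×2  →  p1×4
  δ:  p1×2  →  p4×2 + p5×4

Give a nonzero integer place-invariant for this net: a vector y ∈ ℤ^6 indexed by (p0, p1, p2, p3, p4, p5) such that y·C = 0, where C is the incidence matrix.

Incidence matrix C (rows=places, cols=transitions):
        α    β    γ    δ
   p0  -3    0    0    0
   p1   0   -1    4   -2
   p2   0    0   -3    0
   p3   1    0   -2    0
   p4   0    2    0    2
   p5   0    1    0    4

Candidate y = [1, 0, -2, 3, 0, 0]; check y·C column-wise:
  col α: 1·-3 + -2·0 + 3·1 = 0
  col β: 1·0 + 0·-1 + -2·0 + 3·0 + 0·2 + 0·1 = 0
  col γ: 1·0 + 0·4 + -2·-3 + 3·-2 = 0
  col δ: 1·0 + 0·-2 + -2·0 + 3·0 + 0·2 + 0·4 = 0

y = (p0:1, p1:0, p2:-2, p3:3, p4:0, p5:0)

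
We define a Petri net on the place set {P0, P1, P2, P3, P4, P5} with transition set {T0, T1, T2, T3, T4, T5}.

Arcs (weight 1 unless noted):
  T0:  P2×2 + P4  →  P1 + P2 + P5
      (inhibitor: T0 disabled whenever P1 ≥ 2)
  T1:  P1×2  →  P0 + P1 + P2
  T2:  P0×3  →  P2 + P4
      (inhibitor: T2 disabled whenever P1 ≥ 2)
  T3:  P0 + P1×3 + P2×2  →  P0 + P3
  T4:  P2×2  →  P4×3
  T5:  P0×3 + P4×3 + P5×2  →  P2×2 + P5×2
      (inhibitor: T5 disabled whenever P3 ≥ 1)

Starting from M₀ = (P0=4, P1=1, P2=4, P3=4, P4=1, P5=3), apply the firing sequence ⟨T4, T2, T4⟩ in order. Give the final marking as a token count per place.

(P0=1, P1=1, P2=1, P3=4, P4=8, P5=3)

step 1: fire T4:  (P0=4, P1=1, P2=4, P3=4, P4=1, P5=3) → (P0=4, P1=1, P2=2, P3=4, P4=4, P5=3)
step 2: fire T2:  (P0=4, P1=1, P2=2, P3=4, P4=4, P5=3) → (P0=1, P1=1, P2=3, P3=4, P4=5, P5=3)
step 3: fire T4:  (P0=1, P1=1, P2=3, P3=4, P4=5, P5=3) → (P0=1, P1=1, P2=1, P3=4, P4=8, P5=3)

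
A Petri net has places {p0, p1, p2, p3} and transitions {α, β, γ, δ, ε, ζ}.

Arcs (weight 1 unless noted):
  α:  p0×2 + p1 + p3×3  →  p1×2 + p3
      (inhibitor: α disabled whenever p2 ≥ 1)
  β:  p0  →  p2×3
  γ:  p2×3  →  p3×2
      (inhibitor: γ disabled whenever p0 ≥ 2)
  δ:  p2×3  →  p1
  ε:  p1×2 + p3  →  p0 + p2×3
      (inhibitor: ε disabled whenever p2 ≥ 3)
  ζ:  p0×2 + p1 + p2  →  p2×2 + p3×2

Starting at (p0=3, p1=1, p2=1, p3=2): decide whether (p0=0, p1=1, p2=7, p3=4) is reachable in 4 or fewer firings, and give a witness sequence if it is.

YES — reachable via ⟨β, β, β, γ⟩ (4 firings)

step 1: fire β:  (p0=3, p1=1, p2=1, p3=2) → (p0=2, p1=1, p2=4, p3=2)
step 2: fire β:  (p0=2, p1=1, p2=4, p3=2) → (p0=1, p1=1, p2=7, p3=2)
step 3: fire β:  (p0=1, p1=1, p2=7, p3=2) → (p0=0, p1=1, p2=10, p3=2)
step 4: fire γ:  (p0=0, p1=1, p2=10, p3=2) → (p0=0, p1=1, p2=7, p3=4)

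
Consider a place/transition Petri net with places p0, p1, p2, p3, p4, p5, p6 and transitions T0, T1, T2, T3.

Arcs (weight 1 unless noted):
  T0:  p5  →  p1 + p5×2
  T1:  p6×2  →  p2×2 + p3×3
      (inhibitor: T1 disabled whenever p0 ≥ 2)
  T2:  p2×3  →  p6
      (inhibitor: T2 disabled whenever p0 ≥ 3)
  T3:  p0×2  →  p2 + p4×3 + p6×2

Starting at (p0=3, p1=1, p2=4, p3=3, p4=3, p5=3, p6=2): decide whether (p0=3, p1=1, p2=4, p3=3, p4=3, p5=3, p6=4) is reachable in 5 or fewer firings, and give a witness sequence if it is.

NO — not reachable within 5 firings

depth 0: 1 marking
depth 1: 3 markings reached so far
depth 2: 7 markings reached so far
depth 3: 13 markings reached so far
depth 4: 21 markings reached so far
depth 5: 30 markings reached so far
target is not among the 30 markings reachable within 5 steps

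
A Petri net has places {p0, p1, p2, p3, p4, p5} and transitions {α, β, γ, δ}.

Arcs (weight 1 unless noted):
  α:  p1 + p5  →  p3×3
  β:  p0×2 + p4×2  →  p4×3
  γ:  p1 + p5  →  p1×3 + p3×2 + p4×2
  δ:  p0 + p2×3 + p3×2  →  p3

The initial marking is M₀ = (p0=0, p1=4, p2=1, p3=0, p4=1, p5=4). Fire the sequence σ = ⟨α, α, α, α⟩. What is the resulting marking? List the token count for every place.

(p0=0, p1=0, p2=1, p3=12, p4=1, p5=0)

step 1: fire α:  (p0=0, p1=4, p2=1, p3=0, p4=1, p5=4) → (p0=0, p1=3, p2=1, p3=3, p4=1, p5=3)
step 2: fire α:  (p0=0, p1=3, p2=1, p3=3, p4=1, p5=3) → (p0=0, p1=2, p2=1, p3=6, p4=1, p5=2)
step 3: fire α:  (p0=0, p1=2, p2=1, p3=6, p4=1, p5=2) → (p0=0, p1=1, p2=1, p3=9, p4=1, p5=1)
step 4: fire α:  (p0=0, p1=1, p2=1, p3=9, p4=1, p5=1) → (p0=0, p1=0, p2=1, p3=12, p4=1, p5=0)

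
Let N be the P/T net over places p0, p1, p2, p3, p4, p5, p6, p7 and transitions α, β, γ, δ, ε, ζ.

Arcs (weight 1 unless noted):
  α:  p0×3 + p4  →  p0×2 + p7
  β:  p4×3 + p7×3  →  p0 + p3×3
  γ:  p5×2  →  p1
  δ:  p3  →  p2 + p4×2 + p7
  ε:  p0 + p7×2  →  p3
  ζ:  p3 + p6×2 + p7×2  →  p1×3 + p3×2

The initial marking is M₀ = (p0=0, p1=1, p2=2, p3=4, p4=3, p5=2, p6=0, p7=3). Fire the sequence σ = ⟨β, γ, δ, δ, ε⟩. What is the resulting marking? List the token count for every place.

step 1: fire β:  (p0=0, p1=1, p2=2, p3=4, p4=3, p5=2, p6=0, p7=3) → (p0=1, p1=1, p2=2, p3=7, p4=0, p5=2, p6=0, p7=0)
step 2: fire γ:  (p0=1, p1=1, p2=2, p3=7, p4=0, p5=2, p6=0, p7=0) → (p0=1, p1=2, p2=2, p3=7, p4=0, p5=0, p6=0, p7=0)
step 3: fire δ:  (p0=1, p1=2, p2=2, p3=7, p4=0, p5=0, p6=0, p7=0) → (p0=1, p1=2, p2=3, p3=6, p4=2, p5=0, p6=0, p7=1)
step 4: fire δ:  (p0=1, p1=2, p2=3, p3=6, p4=2, p5=0, p6=0, p7=1) → (p0=1, p1=2, p2=4, p3=5, p4=4, p5=0, p6=0, p7=2)
step 5: fire ε:  (p0=1, p1=2, p2=4, p3=5, p4=4, p5=0, p6=0, p7=2) → (p0=0, p1=2, p2=4, p3=6, p4=4, p5=0, p6=0, p7=0)

(p0=0, p1=2, p2=4, p3=6, p4=4, p5=0, p6=0, p7=0)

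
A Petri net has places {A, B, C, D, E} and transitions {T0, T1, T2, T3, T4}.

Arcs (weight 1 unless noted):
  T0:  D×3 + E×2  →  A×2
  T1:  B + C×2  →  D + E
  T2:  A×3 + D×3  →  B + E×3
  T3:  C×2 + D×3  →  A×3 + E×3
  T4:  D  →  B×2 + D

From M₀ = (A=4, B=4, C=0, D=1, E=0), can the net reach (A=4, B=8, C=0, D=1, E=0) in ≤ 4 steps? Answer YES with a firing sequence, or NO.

step 1: fire T4:  (A=4, B=4, C=0, D=1, E=0) → (A=4, B=6, C=0, D=1, E=0)
step 2: fire T4:  (A=4, B=6, C=0, D=1, E=0) → (A=4, B=8, C=0, D=1, E=0)

YES — reachable via ⟨T4, T4⟩ (2 firings)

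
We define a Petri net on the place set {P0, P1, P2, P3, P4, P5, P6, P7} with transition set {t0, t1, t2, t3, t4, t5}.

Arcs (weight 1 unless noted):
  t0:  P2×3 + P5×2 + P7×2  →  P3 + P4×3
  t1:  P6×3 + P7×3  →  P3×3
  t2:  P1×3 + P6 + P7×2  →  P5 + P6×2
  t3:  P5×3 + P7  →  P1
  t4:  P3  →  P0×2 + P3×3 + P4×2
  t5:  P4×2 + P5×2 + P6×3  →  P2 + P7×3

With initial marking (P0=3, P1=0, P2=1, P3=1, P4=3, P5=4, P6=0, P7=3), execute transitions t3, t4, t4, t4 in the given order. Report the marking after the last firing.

step 1: fire t3:  (P0=3, P1=0, P2=1, P3=1, P4=3, P5=4, P6=0, P7=3) → (P0=3, P1=1, P2=1, P3=1, P4=3, P5=1, P6=0, P7=2)
step 2: fire t4:  (P0=3, P1=1, P2=1, P3=1, P4=3, P5=1, P6=0, P7=2) → (P0=5, P1=1, P2=1, P3=3, P4=5, P5=1, P6=0, P7=2)
step 3: fire t4:  (P0=5, P1=1, P2=1, P3=3, P4=5, P5=1, P6=0, P7=2) → (P0=7, P1=1, P2=1, P3=5, P4=7, P5=1, P6=0, P7=2)
step 4: fire t4:  (P0=7, P1=1, P2=1, P3=5, P4=7, P5=1, P6=0, P7=2) → (P0=9, P1=1, P2=1, P3=7, P4=9, P5=1, P6=0, P7=2)

(P0=9, P1=1, P2=1, P3=7, P4=9, P5=1, P6=0, P7=2)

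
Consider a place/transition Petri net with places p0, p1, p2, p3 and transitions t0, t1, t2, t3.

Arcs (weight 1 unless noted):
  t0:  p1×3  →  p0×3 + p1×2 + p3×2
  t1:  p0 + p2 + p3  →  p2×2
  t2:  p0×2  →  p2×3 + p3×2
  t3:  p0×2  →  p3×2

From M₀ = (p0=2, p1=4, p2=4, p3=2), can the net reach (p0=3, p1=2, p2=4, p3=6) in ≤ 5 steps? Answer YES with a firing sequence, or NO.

NO — not reachable within 5 firings

depth 0: 1 marking
depth 1: 5 markings reached so far
depth 2: 10 markings reached so far
depth 3: 19 markings reached so far
depth 4: 31 markings reached so far
depth 5: 44 markings reached so far
target is not among the 44 markings reachable within 5 steps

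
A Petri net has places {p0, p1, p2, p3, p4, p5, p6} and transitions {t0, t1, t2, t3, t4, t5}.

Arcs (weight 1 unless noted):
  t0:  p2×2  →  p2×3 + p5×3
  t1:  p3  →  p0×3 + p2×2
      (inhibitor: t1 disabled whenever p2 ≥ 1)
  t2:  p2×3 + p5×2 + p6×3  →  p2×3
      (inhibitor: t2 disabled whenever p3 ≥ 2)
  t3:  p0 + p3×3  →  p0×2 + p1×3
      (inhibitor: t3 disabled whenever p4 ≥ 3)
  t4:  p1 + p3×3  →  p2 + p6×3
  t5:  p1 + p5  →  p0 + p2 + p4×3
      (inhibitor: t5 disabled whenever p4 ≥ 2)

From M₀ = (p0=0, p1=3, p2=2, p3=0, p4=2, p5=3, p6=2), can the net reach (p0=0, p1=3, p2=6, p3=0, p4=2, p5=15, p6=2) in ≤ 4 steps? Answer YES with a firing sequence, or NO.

YES — reachable via ⟨t0, t0, t0, t0⟩ (4 firings)

step 1: fire t0:  (p0=0, p1=3, p2=2, p3=0, p4=2, p5=3, p6=2) → (p0=0, p1=3, p2=3, p3=0, p4=2, p5=6, p6=2)
step 2: fire t0:  (p0=0, p1=3, p2=3, p3=0, p4=2, p5=6, p6=2) → (p0=0, p1=3, p2=4, p3=0, p4=2, p5=9, p6=2)
step 3: fire t0:  (p0=0, p1=3, p2=4, p3=0, p4=2, p5=9, p6=2) → (p0=0, p1=3, p2=5, p3=0, p4=2, p5=12, p6=2)
step 4: fire t0:  (p0=0, p1=3, p2=5, p3=0, p4=2, p5=12, p6=2) → (p0=0, p1=3, p2=6, p3=0, p4=2, p5=15, p6=2)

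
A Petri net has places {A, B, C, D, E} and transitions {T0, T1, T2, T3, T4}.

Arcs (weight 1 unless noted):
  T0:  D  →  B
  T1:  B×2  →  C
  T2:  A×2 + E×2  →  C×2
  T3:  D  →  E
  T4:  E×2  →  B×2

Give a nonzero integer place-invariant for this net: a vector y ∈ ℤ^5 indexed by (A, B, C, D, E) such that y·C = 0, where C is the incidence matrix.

Incidence matrix C (rows=places, cols=transitions):
       T0   T1   T2   T3   T4
    A   0    0   -2    0    0
    B   1   -2    0    0    2
    C   0    1    2    0    0
    D  -1    0    0   -1    0
    E   0    0   -2    1   -2

Candidate y = [1, 1, 2, 1, 1]; check y·C column-wise:
  col T0: 1·0 + 1·1 + 2·0 + 1·-1 + 1·0 = 0
  col T1: 1·0 + 1·-2 + 2·1 + 1·0 + 1·0 = 0
  col T2: 1·-2 + 1·0 + 2·2 + 1·0 + 1·-2 = 0
  col T3: 1·0 + 1·0 + 2·0 + 1·-1 + 1·1 = 0
  col T4: 1·0 + 1·2 + 2·0 + 1·0 + 1·-2 = 0

y = (A:1, B:1, C:2, D:1, E:1)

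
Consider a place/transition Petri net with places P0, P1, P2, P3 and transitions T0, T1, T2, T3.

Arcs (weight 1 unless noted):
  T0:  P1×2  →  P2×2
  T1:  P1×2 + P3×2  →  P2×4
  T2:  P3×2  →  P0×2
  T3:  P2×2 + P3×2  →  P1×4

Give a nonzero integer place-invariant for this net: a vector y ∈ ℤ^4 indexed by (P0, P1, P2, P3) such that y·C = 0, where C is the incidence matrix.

Incidence matrix C (rows=places, cols=transitions):
       T0   T1   T2   T3
   P0   0    0    2    0
   P1  -2   -2    0    4
   P2   2    4    0   -2
   P3   0   -2   -2   -2

Candidate y = [1, 1, 1, 1]; check y·C column-wise:
  col T0: 1·0 + 1·-2 + 1·2 + 1·0 = 0
  col T1: 1·0 + 1·-2 + 1·4 + 1·-2 = 0
  col T2: 1·2 + 1·0 + 1·0 + 1·-2 = 0
  col T3: 1·0 + 1·4 + 1·-2 + 1·-2 = 0

y = (P0:1, P1:1, P2:1, P3:1)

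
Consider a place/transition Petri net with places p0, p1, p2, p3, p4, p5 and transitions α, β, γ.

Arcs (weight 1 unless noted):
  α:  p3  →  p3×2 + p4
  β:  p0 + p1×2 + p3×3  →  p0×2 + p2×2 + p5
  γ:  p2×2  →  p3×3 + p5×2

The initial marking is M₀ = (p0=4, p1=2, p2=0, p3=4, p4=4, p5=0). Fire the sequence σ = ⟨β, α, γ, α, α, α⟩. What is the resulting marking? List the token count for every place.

(p0=5, p1=0, p2=0, p3=8, p4=8, p5=3)

step 1: fire β:  (p0=4, p1=2, p2=0, p3=4, p4=4, p5=0) → (p0=5, p1=0, p2=2, p3=1, p4=4, p5=1)
step 2: fire α:  (p0=5, p1=0, p2=2, p3=1, p4=4, p5=1) → (p0=5, p1=0, p2=2, p3=2, p4=5, p5=1)
step 3: fire γ:  (p0=5, p1=0, p2=2, p3=2, p4=5, p5=1) → (p0=5, p1=0, p2=0, p3=5, p4=5, p5=3)
step 4: fire α:  (p0=5, p1=0, p2=0, p3=5, p4=5, p5=3) → (p0=5, p1=0, p2=0, p3=6, p4=6, p5=3)
step 5: fire α:  (p0=5, p1=0, p2=0, p3=6, p4=6, p5=3) → (p0=5, p1=0, p2=0, p3=7, p4=7, p5=3)
step 6: fire α:  (p0=5, p1=0, p2=0, p3=7, p4=7, p5=3) → (p0=5, p1=0, p2=0, p3=8, p4=8, p5=3)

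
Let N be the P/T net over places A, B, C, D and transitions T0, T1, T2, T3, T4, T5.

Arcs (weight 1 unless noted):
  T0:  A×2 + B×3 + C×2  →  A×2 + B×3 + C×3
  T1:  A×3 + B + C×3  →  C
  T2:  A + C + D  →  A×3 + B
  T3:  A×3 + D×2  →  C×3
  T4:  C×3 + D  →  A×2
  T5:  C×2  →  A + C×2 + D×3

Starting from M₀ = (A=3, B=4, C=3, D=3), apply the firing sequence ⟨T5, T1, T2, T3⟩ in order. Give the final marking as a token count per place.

(A=0, B=4, C=3, D=3)

step 1: fire T5:  (A=3, B=4, C=3, D=3) → (A=4, B=4, C=3, D=6)
step 2: fire T1:  (A=4, B=4, C=3, D=6) → (A=1, B=3, C=1, D=6)
step 3: fire T2:  (A=1, B=3, C=1, D=6) → (A=3, B=4, C=0, D=5)
step 4: fire T3:  (A=3, B=4, C=0, D=5) → (A=0, B=4, C=3, D=3)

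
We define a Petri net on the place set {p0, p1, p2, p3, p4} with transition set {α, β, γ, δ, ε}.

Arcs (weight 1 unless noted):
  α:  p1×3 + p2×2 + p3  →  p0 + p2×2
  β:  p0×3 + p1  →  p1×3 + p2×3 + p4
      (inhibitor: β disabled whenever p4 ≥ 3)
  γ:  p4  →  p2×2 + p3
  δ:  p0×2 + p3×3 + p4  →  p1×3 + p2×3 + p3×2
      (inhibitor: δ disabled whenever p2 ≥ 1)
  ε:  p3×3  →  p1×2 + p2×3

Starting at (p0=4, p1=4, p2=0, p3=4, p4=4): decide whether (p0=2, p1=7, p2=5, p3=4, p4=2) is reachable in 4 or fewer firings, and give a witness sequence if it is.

step 1: fire δ:  (p0=4, p1=4, p2=0, p3=4, p4=4) → (p0=2, p1=7, p2=3, p3=3, p4=3)
step 2: fire γ:  (p0=2, p1=7, p2=3, p3=3, p4=3) → (p0=2, p1=7, p2=5, p3=4, p4=2)

YES — reachable via ⟨δ, γ⟩ (2 firings)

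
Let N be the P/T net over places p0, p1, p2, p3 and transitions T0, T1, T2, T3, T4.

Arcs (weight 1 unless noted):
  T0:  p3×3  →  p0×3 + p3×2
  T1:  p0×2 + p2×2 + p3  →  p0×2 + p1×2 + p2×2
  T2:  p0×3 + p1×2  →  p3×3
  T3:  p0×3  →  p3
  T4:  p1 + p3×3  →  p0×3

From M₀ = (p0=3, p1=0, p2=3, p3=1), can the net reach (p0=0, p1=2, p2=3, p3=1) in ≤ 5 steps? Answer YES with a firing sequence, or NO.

YES — reachable via ⟨T1, T3⟩ (2 firings)

step 1: fire T1:  (p0=3, p1=0, p2=3, p3=1) → (p0=3, p1=2, p2=3, p3=0)
step 2: fire T3:  (p0=3, p1=2, p2=3, p3=0) → (p0=0, p1=2, p2=3, p3=1)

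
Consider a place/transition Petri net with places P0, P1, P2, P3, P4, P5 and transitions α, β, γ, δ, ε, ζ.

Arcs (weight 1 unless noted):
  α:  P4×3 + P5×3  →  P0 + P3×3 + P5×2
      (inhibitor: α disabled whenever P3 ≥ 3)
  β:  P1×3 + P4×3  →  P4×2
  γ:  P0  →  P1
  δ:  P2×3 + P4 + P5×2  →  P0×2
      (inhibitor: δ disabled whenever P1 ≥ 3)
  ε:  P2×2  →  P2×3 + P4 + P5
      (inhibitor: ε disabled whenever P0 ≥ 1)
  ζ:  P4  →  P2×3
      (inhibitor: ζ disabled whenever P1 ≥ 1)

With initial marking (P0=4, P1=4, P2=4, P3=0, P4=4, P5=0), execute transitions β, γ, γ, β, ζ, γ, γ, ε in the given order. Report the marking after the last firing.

step 1: fire β:  (P0=4, P1=4, P2=4, P3=0, P4=4, P5=0) → (P0=4, P1=1, P2=4, P3=0, P4=3, P5=0)
step 2: fire γ:  (P0=4, P1=1, P2=4, P3=0, P4=3, P5=0) → (P0=3, P1=2, P2=4, P3=0, P4=3, P5=0)
step 3: fire γ:  (P0=3, P1=2, P2=4, P3=0, P4=3, P5=0) → (P0=2, P1=3, P2=4, P3=0, P4=3, P5=0)
step 4: fire β:  (P0=2, P1=3, P2=4, P3=0, P4=3, P5=0) → (P0=2, P1=0, P2=4, P3=0, P4=2, P5=0)
step 5: fire ζ:  (P0=2, P1=0, P2=4, P3=0, P4=2, P5=0) → (P0=2, P1=0, P2=7, P3=0, P4=1, P5=0)
step 6: fire γ:  (P0=2, P1=0, P2=7, P3=0, P4=1, P5=0) → (P0=1, P1=1, P2=7, P3=0, P4=1, P5=0)
step 7: fire γ:  (P0=1, P1=1, P2=7, P3=0, P4=1, P5=0) → (P0=0, P1=2, P2=7, P3=0, P4=1, P5=0)
step 8: fire ε:  (P0=0, P1=2, P2=7, P3=0, P4=1, P5=0) → (P0=0, P1=2, P2=8, P3=0, P4=2, P5=1)

(P0=0, P1=2, P2=8, P3=0, P4=2, P5=1)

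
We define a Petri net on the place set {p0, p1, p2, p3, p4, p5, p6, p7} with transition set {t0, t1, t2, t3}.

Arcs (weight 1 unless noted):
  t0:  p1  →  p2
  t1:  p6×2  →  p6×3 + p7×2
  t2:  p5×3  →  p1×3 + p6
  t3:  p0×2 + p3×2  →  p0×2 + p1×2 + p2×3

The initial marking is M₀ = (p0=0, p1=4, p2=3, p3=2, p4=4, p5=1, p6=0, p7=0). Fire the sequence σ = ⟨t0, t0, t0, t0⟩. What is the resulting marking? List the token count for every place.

step 1: fire t0:  (p0=0, p1=4, p2=3, p3=2, p4=4, p5=1, p6=0, p7=0) → (p0=0, p1=3, p2=4, p3=2, p4=4, p5=1, p6=0, p7=0)
step 2: fire t0:  (p0=0, p1=3, p2=4, p3=2, p4=4, p5=1, p6=0, p7=0) → (p0=0, p1=2, p2=5, p3=2, p4=4, p5=1, p6=0, p7=0)
step 3: fire t0:  (p0=0, p1=2, p2=5, p3=2, p4=4, p5=1, p6=0, p7=0) → (p0=0, p1=1, p2=6, p3=2, p4=4, p5=1, p6=0, p7=0)
step 4: fire t0:  (p0=0, p1=1, p2=6, p3=2, p4=4, p5=1, p6=0, p7=0) → (p0=0, p1=0, p2=7, p3=2, p4=4, p5=1, p6=0, p7=0)

(p0=0, p1=0, p2=7, p3=2, p4=4, p5=1, p6=0, p7=0)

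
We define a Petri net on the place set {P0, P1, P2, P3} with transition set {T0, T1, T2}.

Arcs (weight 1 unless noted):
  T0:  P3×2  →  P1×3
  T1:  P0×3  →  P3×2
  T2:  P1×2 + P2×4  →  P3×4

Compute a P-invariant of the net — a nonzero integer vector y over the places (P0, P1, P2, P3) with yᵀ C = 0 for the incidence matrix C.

Incidence matrix C (rows=places, cols=transitions):
       T0   T1   T2
   P0   0   -3    0
   P1   3    0   -2
   P2   0    0   -4
   P3  -2    2    4

Candidate y = [2, 2, 2, 3]; check y·C column-wise:
  col T0: 2·0 + 2·3 + 2·0 + 3·-2 = 0
  col T1: 2·-3 + 2·0 + 2·0 + 3·2 = 0
  col T2: 2·0 + 2·-2 + 2·-4 + 3·4 = 0

y = (P0:2, P1:2, P2:2, P3:3)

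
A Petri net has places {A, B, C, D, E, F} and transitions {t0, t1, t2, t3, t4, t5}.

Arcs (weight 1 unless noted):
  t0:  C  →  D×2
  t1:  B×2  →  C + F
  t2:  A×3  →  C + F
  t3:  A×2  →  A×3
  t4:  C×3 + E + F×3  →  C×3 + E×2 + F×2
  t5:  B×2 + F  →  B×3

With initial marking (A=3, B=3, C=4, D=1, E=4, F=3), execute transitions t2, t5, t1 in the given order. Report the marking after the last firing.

(A=0, B=2, C=6, D=1, E=4, F=4)

step 1: fire t2:  (A=3, B=3, C=4, D=1, E=4, F=3) → (A=0, B=3, C=5, D=1, E=4, F=4)
step 2: fire t5:  (A=0, B=3, C=5, D=1, E=4, F=4) → (A=0, B=4, C=5, D=1, E=4, F=3)
step 3: fire t1:  (A=0, B=4, C=5, D=1, E=4, F=3) → (A=0, B=2, C=6, D=1, E=4, F=4)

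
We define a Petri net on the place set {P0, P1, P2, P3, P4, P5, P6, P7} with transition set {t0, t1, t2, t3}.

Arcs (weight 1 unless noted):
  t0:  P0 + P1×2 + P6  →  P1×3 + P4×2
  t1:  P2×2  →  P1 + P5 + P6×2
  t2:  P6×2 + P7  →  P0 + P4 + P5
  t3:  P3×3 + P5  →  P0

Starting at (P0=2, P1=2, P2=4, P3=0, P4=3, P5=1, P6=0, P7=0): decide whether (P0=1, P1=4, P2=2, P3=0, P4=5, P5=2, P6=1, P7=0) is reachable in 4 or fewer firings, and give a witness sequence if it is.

YES — reachable via ⟨t1, t0⟩ (2 firings)

step 1: fire t1:  (P0=2, P1=2, P2=4, P3=0, P4=3, P5=1, P6=0, P7=0) → (P0=2, P1=3, P2=2, P3=0, P4=3, P5=2, P6=2, P7=0)
step 2: fire t0:  (P0=2, P1=3, P2=2, P3=0, P4=3, P5=2, P6=2, P7=0) → (P0=1, P1=4, P2=2, P3=0, P4=5, P5=2, P6=1, P7=0)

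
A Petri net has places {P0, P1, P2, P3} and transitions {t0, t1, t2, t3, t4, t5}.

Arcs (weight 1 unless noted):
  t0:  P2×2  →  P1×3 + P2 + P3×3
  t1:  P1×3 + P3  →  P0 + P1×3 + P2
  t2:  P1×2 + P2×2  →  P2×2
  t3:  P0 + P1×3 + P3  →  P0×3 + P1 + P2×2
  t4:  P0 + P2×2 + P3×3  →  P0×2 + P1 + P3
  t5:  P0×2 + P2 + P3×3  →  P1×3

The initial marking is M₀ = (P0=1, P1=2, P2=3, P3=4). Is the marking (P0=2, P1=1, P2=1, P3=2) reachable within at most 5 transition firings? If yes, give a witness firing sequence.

step 1: fire t2:  (P0=1, P1=2, P2=3, P3=4) → (P0=1, P1=0, P2=3, P3=4)
step 2: fire t4:  (P0=1, P1=0, P2=3, P3=4) → (P0=2, P1=1, P2=1, P3=2)

YES — reachable via ⟨t2, t4⟩ (2 firings)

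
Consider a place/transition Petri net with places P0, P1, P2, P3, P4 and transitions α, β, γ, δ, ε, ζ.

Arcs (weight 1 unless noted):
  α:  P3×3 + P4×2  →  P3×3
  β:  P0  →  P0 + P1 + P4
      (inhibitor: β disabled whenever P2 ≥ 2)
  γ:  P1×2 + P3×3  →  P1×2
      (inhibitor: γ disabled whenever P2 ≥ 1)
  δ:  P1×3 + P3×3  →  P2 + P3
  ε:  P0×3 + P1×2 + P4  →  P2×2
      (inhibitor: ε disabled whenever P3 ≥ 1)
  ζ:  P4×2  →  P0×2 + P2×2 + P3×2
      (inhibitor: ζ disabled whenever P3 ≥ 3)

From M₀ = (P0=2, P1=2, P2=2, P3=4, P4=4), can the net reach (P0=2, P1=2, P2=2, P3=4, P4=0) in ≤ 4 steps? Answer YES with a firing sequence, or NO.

YES — reachable via ⟨α, α⟩ (2 firings)

step 1: fire α:  (P0=2, P1=2, P2=2, P3=4, P4=4) → (P0=2, P1=2, P2=2, P3=4, P4=2)
step 2: fire α:  (P0=2, P1=2, P2=2, P3=4, P4=2) → (P0=2, P1=2, P2=2, P3=4, P4=0)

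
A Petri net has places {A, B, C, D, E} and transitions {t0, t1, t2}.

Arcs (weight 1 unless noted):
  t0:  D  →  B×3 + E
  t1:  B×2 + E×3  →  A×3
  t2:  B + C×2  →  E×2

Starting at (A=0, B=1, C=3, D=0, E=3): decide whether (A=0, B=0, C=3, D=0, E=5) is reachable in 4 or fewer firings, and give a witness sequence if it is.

NO — not reachable within 4 firings

depth 0: 1 marking
depth 1: 2 markings reached so far
depth 2: 2 markings reached so far
(frontier empty at depth 2; search complete)
target is not among the 2 markings reachable within 4 steps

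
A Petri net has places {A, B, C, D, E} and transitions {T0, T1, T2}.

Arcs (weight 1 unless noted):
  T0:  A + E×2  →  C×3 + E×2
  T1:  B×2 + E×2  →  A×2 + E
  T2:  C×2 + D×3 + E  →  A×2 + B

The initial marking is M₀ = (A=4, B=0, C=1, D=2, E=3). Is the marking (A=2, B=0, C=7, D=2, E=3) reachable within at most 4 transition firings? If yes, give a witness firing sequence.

step 1: fire T0:  (A=4, B=0, C=1, D=2, E=3) → (A=3, B=0, C=4, D=2, E=3)
step 2: fire T0:  (A=3, B=0, C=4, D=2, E=3) → (A=2, B=0, C=7, D=2, E=3)

YES — reachable via ⟨T0, T0⟩ (2 firings)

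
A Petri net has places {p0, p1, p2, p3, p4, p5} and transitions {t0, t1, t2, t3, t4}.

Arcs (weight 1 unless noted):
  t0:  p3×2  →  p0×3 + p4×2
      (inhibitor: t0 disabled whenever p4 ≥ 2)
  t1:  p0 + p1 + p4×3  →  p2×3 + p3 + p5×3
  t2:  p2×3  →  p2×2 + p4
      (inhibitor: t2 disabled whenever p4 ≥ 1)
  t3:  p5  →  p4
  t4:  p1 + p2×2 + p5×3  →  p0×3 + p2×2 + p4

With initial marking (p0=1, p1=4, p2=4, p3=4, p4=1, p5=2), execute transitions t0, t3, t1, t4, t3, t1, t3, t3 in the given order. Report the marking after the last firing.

step 1: fire t0:  (p0=1, p1=4, p2=4, p3=4, p4=1, p5=2) → (p0=4, p1=4, p2=4, p3=2, p4=3, p5=2)
step 2: fire t3:  (p0=4, p1=4, p2=4, p3=2, p4=3, p5=2) → (p0=4, p1=4, p2=4, p3=2, p4=4, p5=1)
step 3: fire t1:  (p0=4, p1=4, p2=4, p3=2, p4=4, p5=1) → (p0=3, p1=3, p2=7, p3=3, p4=1, p5=4)
step 4: fire t4:  (p0=3, p1=3, p2=7, p3=3, p4=1, p5=4) → (p0=6, p1=2, p2=7, p3=3, p4=2, p5=1)
step 5: fire t3:  (p0=6, p1=2, p2=7, p3=3, p4=2, p5=1) → (p0=6, p1=2, p2=7, p3=3, p4=3, p5=0)
step 6: fire t1:  (p0=6, p1=2, p2=7, p3=3, p4=3, p5=0) → (p0=5, p1=1, p2=10, p3=4, p4=0, p5=3)
step 7: fire t3:  (p0=5, p1=1, p2=10, p3=4, p4=0, p5=3) → (p0=5, p1=1, p2=10, p3=4, p4=1, p5=2)
step 8: fire t3:  (p0=5, p1=1, p2=10, p3=4, p4=1, p5=2) → (p0=5, p1=1, p2=10, p3=4, p4=2, p5=1)

(p0=5, p1=1, p2=10, p3=4, p4=2, p5=1)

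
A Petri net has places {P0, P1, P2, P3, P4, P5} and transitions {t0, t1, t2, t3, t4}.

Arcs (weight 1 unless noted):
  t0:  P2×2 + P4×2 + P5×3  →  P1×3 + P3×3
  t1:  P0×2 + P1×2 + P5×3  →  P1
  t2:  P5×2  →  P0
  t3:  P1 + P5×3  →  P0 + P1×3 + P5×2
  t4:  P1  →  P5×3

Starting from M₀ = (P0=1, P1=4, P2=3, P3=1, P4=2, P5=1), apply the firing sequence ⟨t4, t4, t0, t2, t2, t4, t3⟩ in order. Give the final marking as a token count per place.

(P0=4, P1=6, P2=1, P3=4, P4=0, P5=2)

step 1: fire t4:  (P0=1, P1=4, P2=3, P3=1, P4=2, P5=1) → (P0=1, P1=3, P2=3, P3=1, P4=2, P5=4)
step 2: fire t4:  (P0=1, P1=3, P2=3, P3=1, P4=2, P5=4) → (P0=1, P1=2, P2=3, P3=1, P4=2, P5=7)
step 3: fire t0:  (P0=1, P1=2, P2=3, P3=1, P4=2, P5=7) → (P0=1, P1=5, P2=1, P3=4, P4=0, P5=4)
step 4: fire t2:  (P0=1, P1=5, P2=1, P3=4, P4=0, P5=4) → (P0=2, P1=5, P2=1, P3=4, P4=0, P5=2)
step 5: fire t2:  (P0=2, P1=5, P2=1, P3=4, P4=0, P5=2) → (P0=3, P1=5, P2=1, P3=4, P4=0, P5=0)
step 6: fire t4:  (P0=3, P1=5, P2=1, P3=4, P4=0, P5=0) → (P0=3, P1=4, P2=1, P3=4, P4=0, P5=3)
step 7: fire t3:  (P0=3, P1=4, P2=1, P3=4, P4=0, P5=3) → (P0=4, P1=6, P2=1, P3=4, P4=0, P5=2)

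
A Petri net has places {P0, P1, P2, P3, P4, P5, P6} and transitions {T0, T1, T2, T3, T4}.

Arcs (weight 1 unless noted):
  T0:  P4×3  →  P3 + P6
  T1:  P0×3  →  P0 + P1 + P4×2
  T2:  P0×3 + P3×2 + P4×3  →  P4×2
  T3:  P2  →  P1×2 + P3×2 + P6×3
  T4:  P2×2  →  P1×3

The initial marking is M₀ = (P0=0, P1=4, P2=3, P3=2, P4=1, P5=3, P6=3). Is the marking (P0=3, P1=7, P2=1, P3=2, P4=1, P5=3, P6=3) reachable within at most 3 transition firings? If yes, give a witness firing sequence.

NO — not reachable within 3 firings

depth 0: 1 marking
depth 1: 3 markings reached so far
depth 2: 5 markings reached so far
depth 3: 6 markings reached so far
target is not among the 6 markings reachable within 3 steps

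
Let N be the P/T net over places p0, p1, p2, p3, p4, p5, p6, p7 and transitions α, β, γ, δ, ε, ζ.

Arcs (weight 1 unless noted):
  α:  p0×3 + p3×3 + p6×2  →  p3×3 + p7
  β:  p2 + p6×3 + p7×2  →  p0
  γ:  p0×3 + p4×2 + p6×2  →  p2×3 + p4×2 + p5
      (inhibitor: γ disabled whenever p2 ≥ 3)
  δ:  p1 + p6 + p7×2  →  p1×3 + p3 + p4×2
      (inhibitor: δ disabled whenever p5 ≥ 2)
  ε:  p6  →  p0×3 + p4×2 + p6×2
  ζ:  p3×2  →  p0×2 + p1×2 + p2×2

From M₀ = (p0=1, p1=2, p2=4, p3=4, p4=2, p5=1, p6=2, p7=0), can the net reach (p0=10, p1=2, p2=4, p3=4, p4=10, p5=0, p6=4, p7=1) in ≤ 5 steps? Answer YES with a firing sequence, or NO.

NO — not reachable within 5 firings

depth 0: 1 marking
depth 1: 3 markings reached so far
depth 2: 7 markings reached so far
depth 3: 12 markings reached so far
depth 4: 19 markings reached so far
depth 5: 27 markings reached so far
target is not among the 27 markings reachable within 5 steps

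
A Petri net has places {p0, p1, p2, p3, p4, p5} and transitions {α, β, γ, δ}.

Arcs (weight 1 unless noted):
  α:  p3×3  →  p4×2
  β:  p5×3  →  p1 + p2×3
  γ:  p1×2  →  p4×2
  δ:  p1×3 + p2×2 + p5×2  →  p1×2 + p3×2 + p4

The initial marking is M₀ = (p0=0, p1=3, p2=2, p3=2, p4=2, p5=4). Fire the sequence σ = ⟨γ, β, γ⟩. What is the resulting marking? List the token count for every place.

step 1: fire γ:  (p0=0, p1=3, p2=2, p3=2, p4=2, p5=4) → (p0=0, p1=1, p2=2, p3=2, p4=4, p5=4)
step 2: fire β:  (p0=0, p1=1, p2=2, p3=2, p4=4, p5=4) → (p0=0, p1=2, p2=5, p3=2, p4=4, p5=1)
step 3: fire γ:  (p0=0, p1=2, p2=5, p3=2, p4=4, p5=1) → (p0=0, p1=0, p2=5, p3=2, p4=6, p5=1)

(p0=0, p1=0, p2=5, p3=2, p4=6, p5=1)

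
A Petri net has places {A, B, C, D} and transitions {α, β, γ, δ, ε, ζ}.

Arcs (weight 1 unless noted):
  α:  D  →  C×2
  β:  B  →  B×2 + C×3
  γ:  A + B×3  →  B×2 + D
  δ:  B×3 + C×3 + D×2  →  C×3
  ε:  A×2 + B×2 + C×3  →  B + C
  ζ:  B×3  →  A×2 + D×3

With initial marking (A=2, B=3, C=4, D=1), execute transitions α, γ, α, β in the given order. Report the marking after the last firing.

step 1: fire α:  (A=2, B=3, C=4, D=1) → (A=2, B=3, C=6, D=0)
step 2: fire γ:  (A=2, B=3, C=6, D=0) → (A=1, B=2, C=6, D=1)
step 3: fire α:  (A=1, B=2, C=6, D=1) → (A=1, B=2, C=8, D=0)
step 4: fire β:  (A=1, B=2, C=8, D=0) → (A=1, B=3, C=11, D=0)

(A=1, B=3, C=11, D=0)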